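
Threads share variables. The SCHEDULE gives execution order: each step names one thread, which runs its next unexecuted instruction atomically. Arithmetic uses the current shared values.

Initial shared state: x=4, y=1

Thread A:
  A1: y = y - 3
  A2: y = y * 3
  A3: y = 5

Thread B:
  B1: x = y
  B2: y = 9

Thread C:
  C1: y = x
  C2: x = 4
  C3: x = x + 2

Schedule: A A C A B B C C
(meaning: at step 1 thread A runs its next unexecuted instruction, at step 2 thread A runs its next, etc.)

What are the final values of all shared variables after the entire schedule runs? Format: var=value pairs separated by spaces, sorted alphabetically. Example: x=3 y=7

Answer: x=6 y=9

Derivation:
Step 1: thread A executes A1 (y = y - 3). Shared: x=4 y=-2. PCs: A@1 B@0 C@0
Step 2: thread A executes A2 (y = y * 3). Shared: x=4 y=-6. PCs: A@2 B@0 C@0
Step 3: thread C executes C1 (y = x). Shared: x=4 y=4. PCs: A@2 B@0 C@1
Step 4: thread A executes A3 (y = 5). Shared: x=4 y=5. PCs: A@3 B@0 C@1
Step 5: thread B executes B1 (x = y). Shared: x=5 y=5. PCs: A@3 B@1 C@1
Step 6: thread B executes B2 (y = 9). Shared: x=5 y=9. PCs: A@3 B@2 C@1
Step 7: thread C executes C2 (x = 4). Shared: x=4 y=9. PCs: A@3 B@2 C@2
Step 8: thread C executes C3 (x = x + 2). Shared: x=6 y=9. PCs: A@3 B@2 C@3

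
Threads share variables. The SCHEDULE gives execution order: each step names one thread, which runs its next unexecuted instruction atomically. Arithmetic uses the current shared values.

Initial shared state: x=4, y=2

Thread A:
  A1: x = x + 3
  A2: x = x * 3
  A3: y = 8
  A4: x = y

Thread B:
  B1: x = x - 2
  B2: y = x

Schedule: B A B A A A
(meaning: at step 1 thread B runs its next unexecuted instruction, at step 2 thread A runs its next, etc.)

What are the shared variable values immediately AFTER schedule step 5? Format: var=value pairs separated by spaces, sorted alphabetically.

Answer: x=15 y=8

Derivation:
Step 1: thread B executes B1 (x = x - 2). Shared: x=2 y=2. PCs: A@0 B@1
Step 2: thread A executes A1 (x = x + 3). Shared: x=5 y=2. PCs: A@1 B@1
Step 3: thread B executes B2 (y = x). Shared: x=5 y=5. PCs: A@1 B@2
Step 4: thread A executes A2 (x = x * 3). Shared: x=15 y=5. PCs: A@2 B@2
Step 5: thread A executes A3 (y = 8). Shared: x=15 y=8. PCs: A@3 B@2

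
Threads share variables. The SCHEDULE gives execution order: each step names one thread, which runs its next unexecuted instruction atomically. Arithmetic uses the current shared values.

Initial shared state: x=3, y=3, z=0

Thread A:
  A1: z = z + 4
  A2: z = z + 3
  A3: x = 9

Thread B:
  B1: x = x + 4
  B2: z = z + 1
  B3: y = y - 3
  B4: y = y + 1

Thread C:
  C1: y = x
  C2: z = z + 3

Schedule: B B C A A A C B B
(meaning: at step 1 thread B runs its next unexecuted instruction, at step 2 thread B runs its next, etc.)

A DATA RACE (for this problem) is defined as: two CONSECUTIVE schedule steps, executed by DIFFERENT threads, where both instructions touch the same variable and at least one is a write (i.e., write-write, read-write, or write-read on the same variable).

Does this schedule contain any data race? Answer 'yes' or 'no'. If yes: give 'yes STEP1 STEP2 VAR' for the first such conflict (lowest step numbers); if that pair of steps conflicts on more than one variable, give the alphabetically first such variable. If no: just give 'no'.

Steps 1,2: same thread (B). No race.
Steps 2,3: B(r=z,w=z) vs C(r=x,w=y). No conflict.
Steps 3,4: C(r=x,w=y) vs A(r=z,w=z). No conflict.
Steps 4,5: same thread (A). No race.
Steps 5,6: same thread (A). No race.
Steps 6,7: A(r=-,w=x) vs C(r=z,w=z). No conflict.
Steps 7,8: C(r=z,w=z) vs B(r=y,w=y). No conflict.
Steps 8,9: same thread (B). No race.

Answer: no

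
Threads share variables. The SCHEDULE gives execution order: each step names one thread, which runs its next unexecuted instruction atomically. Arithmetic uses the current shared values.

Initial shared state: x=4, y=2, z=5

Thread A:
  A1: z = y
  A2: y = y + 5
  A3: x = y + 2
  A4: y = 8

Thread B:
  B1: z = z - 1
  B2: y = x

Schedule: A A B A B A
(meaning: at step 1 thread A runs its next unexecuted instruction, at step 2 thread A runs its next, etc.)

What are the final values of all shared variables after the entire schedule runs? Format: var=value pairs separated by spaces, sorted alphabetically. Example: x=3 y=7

Step 1: thread A executes A1 (z = y). Shared: x=4 y=2 z=2. PCs: A@1 B@0
Step 2: thread A executes A2 (y = y + 5). Shared: x=4 y=7 z=2. PCs: A@2 B@0
Step 3: thread B executes B1 (z = z - 1). Shared: x=4 y=7 z=1. PCs: A@2 B@1
Step 4: thread A executes A3 (x = y + 2). Shared: x=9 y=7 z=1. PCs: A@3 B@1
Step 5: thread B executes B2 (y = x). Shared: x=9 y=9 z=1. PCs: A@3 B@2
Step 6: thread A executes A4 (y = 8). Shared: x=9 y=8 z=1. PCs: A@4 B@2

Answer: x=9 y=8 z=1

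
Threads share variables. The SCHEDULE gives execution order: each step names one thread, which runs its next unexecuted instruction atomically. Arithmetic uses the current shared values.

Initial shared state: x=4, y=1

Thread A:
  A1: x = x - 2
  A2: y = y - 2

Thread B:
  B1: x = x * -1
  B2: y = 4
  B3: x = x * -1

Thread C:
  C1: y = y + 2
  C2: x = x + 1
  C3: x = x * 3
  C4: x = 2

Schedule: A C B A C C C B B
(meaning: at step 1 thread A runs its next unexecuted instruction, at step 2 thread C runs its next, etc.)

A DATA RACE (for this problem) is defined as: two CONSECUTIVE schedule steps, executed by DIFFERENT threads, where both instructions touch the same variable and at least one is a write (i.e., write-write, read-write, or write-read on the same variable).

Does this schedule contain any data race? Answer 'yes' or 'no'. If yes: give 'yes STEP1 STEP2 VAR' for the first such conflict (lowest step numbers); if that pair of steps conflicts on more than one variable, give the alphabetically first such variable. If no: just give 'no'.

Answer: no

Derivation:
Steps 1,2: A(r=x,w=x) vs C(r=y,w=y). No conflict.
Steps 2,3: C(r=y,w=y) vs B(r=x,w=x). No conflict.
Steps 3,4: B(r=x,w=x) vs A(r=y,w=y). No conflict.
Steps 4,5: A(r=y,w=y) vs C(r=x,w=x). No conflict.
Steps 5,6: same thread (C). No race.
Steps 6,7: same thread (C). No race.
Steps 7,8: C(r=-,w=x) vs B(r=-,w=y). No conflict.
Steps 8,9: same thread (B). No race.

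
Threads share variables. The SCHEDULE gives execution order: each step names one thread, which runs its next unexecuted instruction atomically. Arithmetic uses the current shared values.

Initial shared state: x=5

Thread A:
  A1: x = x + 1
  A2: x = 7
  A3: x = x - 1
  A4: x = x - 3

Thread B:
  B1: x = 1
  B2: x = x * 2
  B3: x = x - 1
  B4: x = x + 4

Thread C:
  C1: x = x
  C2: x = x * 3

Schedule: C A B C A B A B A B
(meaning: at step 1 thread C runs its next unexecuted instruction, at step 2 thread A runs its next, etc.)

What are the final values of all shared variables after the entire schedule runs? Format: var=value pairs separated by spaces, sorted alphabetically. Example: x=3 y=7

Step 1: thread C executes C1 (x = x). Shared: x=5. PCs: A@0 B@0 C@1
Step 2: thread A executes A1 (x = x + 1). Shared: x=6. PCs: A@1 B@0 C@1
Step 3: thread B executes B1 (x = 1). Shared: x=1. PCs: A@1 B@1 C@1
Step 4: thread C executes C2 (x = x * 3). Shared: x=3. PCs: A@1 B@1 C@2
Step 5: thread A executes A2 (x = 7). Shared: x=7. PCs: A@2 B@1 C@2
Step 6: thread B executes B2 (x = x * 2). Shared: x=14. PCs: A@2 B@2 C@2
Step 7: thread A executes A3 (x = x - 1). Shared: x=13. PCs: A@3 B@2 C@2
Step 8: thread B executes B3 (x = x - 1). Shared: x=12. PCs: A@3 B@3 C@2
Step 9: thread A executes A4 (x = x - 3). Shared: x=9. PCs: A@4 B@3 C@2
Step 10: thread B executes B4 (x = x + 4). Shared: x=13. PCs: A@4 B@4 C@2

Answer: x=13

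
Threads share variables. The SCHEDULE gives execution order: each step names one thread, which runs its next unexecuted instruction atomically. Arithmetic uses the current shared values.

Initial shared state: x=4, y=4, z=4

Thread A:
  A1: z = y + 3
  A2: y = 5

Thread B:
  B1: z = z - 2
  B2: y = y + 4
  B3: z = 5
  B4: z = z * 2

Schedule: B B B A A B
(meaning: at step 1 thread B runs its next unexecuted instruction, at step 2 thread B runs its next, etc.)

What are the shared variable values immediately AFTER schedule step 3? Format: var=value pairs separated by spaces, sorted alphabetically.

Step 1: thread B executes B1 (z = z - 2). Shared: x=4 y=4 z=2. PCs: A@0 B@1
Step 2: thread B executes B2 (y = y + 4). Shared: x=4 y=8 z=2. PCs: A@0 B@2
Step 3: thread B executes B3 (z = 5). Shared: x=4 y=8 z=5. PCs: A@0 B@3

Answer: x=4 y=8 z=5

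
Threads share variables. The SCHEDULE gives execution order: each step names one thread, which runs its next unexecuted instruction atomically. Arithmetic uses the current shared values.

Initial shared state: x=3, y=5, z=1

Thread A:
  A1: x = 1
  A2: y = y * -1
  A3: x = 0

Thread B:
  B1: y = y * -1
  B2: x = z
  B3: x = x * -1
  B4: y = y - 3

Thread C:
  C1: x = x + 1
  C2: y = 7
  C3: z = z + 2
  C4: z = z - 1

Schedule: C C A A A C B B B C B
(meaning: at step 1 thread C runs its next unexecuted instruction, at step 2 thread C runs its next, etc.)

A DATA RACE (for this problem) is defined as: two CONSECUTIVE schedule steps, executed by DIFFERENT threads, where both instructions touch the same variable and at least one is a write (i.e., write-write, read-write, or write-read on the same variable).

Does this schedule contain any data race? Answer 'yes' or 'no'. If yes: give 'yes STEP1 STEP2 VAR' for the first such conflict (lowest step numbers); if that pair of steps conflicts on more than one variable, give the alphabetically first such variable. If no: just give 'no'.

Answer: no

Derivation:
Steps 1,2: same thread (C). No race.
Steps 2,3: C(r=-,w=y) vs A(r=-,w=x). No conflict.
Steps 3,4: same thread (A). No race.
Steps 4,5: same thread (A). No race.
Steps 5,6: A(r=-,w=x) vs C(r=z,w=z). No conflict.
Steps 6,7: C(r=z,w=z) vs B(r=y,w=y). No conflict.
Steps 7,8: same thread (B). No race.
Steps 8,9: same thread (B). No race.
Steps 9,10: B(r=x,w=x) vs C(r=z,w=z). No conflict.
Steps 10,11: C(r=z,w=z) vs B(r=y,w=y). No conflict.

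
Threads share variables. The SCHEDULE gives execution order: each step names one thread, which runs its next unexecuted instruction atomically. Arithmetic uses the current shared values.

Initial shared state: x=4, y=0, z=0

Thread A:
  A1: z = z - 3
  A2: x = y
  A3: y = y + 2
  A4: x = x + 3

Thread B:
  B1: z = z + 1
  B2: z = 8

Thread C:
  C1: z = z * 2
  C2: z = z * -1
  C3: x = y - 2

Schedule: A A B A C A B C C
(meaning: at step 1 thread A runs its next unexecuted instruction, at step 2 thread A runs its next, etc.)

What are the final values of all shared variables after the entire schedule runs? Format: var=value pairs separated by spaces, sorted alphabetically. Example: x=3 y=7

Answer: x=0 y=2 z=-8

Derivation:
Step 1: thread A executes A1 (z = z - 3). Shared: x=4 y=0 z=-3. PCs: A@1 B@0 C@0
Step 2: thread A executes A2 (x = y). Shared: x=0 y=0 z=-3. PCs: A@2 B@0 C@0
Step 3: thread B executes B1 (z = z + 1). Shared: x=0 y=0 z=-2. PCs: A@2 B@1 C@0
Step 4: thread A executes A3 (y = y + 2). Shared: x=0 y=2 z=-2. PCs: A@3 B@1 C@0
Step 5: thread C executes C1 (z = z * 2). Shared: x=0 y=2 z=-4. PCs: A@3 B@1 C@1
Step 6: thread A executes A4 (x = x + 3). Shared: x=3 y=2 z=-4. PCs: A@4 B@1 C@1
Step 7: thread B executes B2 (z = 8). Shared: x=3 y=2 z=8. PCs: A@4 B@2 C@1
Step 8: thread C executes C2 (z = z * -1). Shared: x=3 y=2 z=-8. PCs: A@4 B@2 C@2
Step 9: thread C executes C3 (x = y - 2). Shared: x=0 y=2 z=-8. PCs: A@4 B@2 C@3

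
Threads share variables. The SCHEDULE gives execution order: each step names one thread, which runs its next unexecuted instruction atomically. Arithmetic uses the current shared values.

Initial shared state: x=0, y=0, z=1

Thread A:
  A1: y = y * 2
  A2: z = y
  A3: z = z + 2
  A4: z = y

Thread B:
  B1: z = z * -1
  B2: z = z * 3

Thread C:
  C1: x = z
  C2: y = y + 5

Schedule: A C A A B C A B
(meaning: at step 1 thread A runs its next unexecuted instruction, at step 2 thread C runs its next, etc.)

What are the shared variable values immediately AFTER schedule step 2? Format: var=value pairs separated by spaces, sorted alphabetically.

Answer: x=1 y=0 z=1

Derivation:
Step 1: thread A executes A1 (y = y * 2). Shared: x=0 y=0 z=1. PCs: A@1 B@0 C@0
Step 2: thread C executes C1 (x = z). Shared: x=1 y=0 z=1. PCs: A@1 B@0 C@1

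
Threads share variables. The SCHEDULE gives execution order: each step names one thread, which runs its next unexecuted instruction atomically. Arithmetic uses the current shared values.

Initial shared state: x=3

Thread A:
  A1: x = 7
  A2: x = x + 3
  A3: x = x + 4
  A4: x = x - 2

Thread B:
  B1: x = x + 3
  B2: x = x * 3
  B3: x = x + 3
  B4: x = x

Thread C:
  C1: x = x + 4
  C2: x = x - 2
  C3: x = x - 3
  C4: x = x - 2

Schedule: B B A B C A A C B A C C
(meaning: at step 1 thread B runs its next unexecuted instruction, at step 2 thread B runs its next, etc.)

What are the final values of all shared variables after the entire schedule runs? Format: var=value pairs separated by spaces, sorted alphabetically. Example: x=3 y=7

Answer: x=12

Derivation:
Step 1: thread B executes B1 (x = x + 3). Shared: x=6. PCs: A@0 B@1 C@0
Step 2: thread B executes B2 (x = x * 3). Shared: x=18. PCs: A@0 B@2 C@0
Step 3: thread A executes A1 (x = 7). Shared: x=7. PCs: A@1 B@2 C@0
Step 4: thread B executes B3 (x = x + 3). Shared: x=10. PCs: A@1 B@3 C@0
Step 5: thread C executes C1 (x = x + 4). Shared: x=14. PCs: A@1 B@3 C@1
Step 6: thread A executes A2 (x = x + 3). Shared: x=17. PCs: A@2 B@3 C@1
Step 7: thread A executes A3 (x = x + 4). Shared: x=21. PCs: A@3 B@3 C@1
Step 8: thread C executes C2 (x = x - 2). Shared: x=19. PCs: A@3 B@3 C@2
Step 9: thread B executes B4 (x = x). Shared: x=19. PCs: A@3 B@4 C@2
Step 10: thread A executes A4 (x = x - 2). Shared: x=17. PCs: A@4 B@4 C@2
Step 11: thread C executes C3 (x = x - 3). Shared: x=14. PCs: A@4 B@4 C@3
Step 12: thread C executes C4 (x = x - 2). Shared: x=12. PCs: A@4 B@4 C@4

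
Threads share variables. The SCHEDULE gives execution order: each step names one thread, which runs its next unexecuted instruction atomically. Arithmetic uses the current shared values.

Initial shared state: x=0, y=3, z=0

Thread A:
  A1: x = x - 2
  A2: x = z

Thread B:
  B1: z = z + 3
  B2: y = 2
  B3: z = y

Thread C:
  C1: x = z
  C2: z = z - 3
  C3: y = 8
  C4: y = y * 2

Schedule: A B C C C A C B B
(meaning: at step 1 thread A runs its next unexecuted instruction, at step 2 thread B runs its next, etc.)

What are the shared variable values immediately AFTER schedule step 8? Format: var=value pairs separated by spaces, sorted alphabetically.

Step 1: thread A executes A1 (x = x - 2). Shared: x=-2 y=3 z=0. PCs: A@1 B@0 C@0
Step 2: thread B executes B1 (z = z + 3). Shared: x=-2 y=3 z=3. PCs: A@1 B@1 C@0
Step 3: thread C executes C1 (x = z). Shared: x=3 y=3 z=3. PCs: A@1 B@1 C@1
Step 4: thread C executes C2 (z = z - 3). Shared: x=3 y=3 z=0. PCs: A@1 B@1 C@2
Step 5: thread C executes C3 (y = 8). Shared: x=3 y=8 z=0. PCs: A@1 B@1 C@3
Step 6: thread A executes A2 (x = z). Shared: x=0 y=8 z=0. PCs: A@2 B@1 C@3
Step 7: thread C executes C4 (y = y * 2). Shared: x=0 y=16 z=0. PCs: A@2 B@1 C@4
Step 8: thread B executes B2 (y = 2). Shared: x=0 y=2 z=0. PCs: A@2 B@2 C@4

Answer: x=0 y=2 z=0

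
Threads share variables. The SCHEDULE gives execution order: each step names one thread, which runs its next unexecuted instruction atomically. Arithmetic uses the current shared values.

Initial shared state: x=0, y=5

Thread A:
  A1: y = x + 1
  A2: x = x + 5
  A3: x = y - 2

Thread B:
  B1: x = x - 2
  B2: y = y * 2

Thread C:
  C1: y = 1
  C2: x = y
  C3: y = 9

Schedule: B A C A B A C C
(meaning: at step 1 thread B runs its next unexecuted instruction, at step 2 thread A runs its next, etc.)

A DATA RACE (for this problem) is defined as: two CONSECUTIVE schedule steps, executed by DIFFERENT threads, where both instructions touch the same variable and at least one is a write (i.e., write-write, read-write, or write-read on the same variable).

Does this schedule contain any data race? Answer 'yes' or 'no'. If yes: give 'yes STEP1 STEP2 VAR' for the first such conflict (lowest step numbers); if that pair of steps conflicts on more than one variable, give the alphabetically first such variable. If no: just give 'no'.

Answer: yes 1 2 x

Derivation:
Steps 1,2: B(x = x - 2) vs A(y = x + 1). RACE on x (W-R).
Steps 2,3: A(y = x + 1) vs C(y = 1). RACE on y (W-W).
Steps 3,4: C(r=-,w=y) vs A(r=x,w=x). No conflict.
Steps 4,5: A(r=x,w=x) vs B(r=y,w=y). No conflict.
Steps 5,6: B(y = y * 2) vs A(x = y - 2). RACE on y (W-R).
Steps 6,7: A(x = y - 2) vs C(x = y). RACE on x (W-W).
Steps 7,8: same thread (C). No race.
First conflict at steps 1,2.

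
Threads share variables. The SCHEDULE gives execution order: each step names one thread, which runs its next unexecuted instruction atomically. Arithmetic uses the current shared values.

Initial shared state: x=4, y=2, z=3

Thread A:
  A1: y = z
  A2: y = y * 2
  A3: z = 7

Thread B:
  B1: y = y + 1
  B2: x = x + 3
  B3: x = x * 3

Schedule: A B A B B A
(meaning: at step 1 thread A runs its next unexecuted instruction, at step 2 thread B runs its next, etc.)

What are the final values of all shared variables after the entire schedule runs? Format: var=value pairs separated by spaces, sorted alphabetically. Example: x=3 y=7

Step 1: thread A executes A1 (y = z). Shared: x=4 y=3 z=3. PCs: A@1 B@0
Step 2: thread B executes B1 (y = y + 1). Shared: x=4 y=4 z=3. PCs: A@1 B@1
Step 3: thread A executes A2 (y = y * 2). Shared: x=4 y=8 z=3. PCs: A@2 B@1
Step 4: thread B executes B2 (x = x + 3). Shared: x=7 y=8 z=3. PCs: A@2 B@2
Step 5: thread B executes B3 (x = x * 3). Shared: x=21 y=8 z=3. PCs: A@2 B@3
Step 6: thread A executes A3 (z = 7). Shared: x=21 y=8 z=7. PCs: A@3 B@3

Answer: x=21 y=8 z=7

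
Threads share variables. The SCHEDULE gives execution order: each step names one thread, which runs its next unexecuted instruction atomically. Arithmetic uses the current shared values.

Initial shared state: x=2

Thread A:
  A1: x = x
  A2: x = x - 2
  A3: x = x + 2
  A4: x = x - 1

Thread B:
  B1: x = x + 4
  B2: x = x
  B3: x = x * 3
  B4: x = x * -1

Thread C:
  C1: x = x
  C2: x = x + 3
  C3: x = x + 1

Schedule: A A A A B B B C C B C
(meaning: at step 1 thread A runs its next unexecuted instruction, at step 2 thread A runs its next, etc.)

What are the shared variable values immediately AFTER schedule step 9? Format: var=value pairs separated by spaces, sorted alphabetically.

Step 1: thread A executes A1 (x = x). Shared: x=2. PCs: A@1 B@0 C@0
Step 2: thread A executes A2 (x = x - 2). Shared: x=0. PCs: A@2 B@0 C@0
Step 3: thread A executes A3 (x = x + 2). Shared: x=2. PCs: A@3 B@0 C@0
Step 4: thread A executes A4 (x = x - 1). Shared: x=1. PCs: A@4 B@0 C@0
Step 5: thread B executes B1 (x = x + 4). Shared: x=5. PCs: A@4 B@1 C@0
Step 6: thread B executes B2 (x = x). Shared: x=5. PCs: A@4 B@2 C@0
Step 7: thread B executes B3 (x = x * 3). Shared: x=15. PCs: A@4 B@3 C@0
Step 8: thread C executes C1 (x = x). Shared: x=15. PCs: A@4 B@3 C@1
Step 9: thread C executes C2 (x = x + 3). Shared: x=18. PCs: A@4 B@3 C@2

Answer: x=18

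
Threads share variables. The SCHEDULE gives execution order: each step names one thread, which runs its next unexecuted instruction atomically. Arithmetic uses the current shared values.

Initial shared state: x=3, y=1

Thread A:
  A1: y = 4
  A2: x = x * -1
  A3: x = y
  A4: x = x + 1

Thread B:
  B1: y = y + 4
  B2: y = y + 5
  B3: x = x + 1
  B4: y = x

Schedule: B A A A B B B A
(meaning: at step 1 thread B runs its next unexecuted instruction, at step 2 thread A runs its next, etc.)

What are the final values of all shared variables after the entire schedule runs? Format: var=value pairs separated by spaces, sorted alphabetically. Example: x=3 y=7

Answer: x=6 y=5

Derivation:
Step 1: thread B executes B1 (y = y + 4). Shared: x=3 y=5. PCs: A@0 B@1
Step 2: thread A executes A1 (y = 4). Shared: x=3 y=4. PCs: A@1 B@1
Step 3: thread A executes A2 (x = x * -1). Shared: x=-3 y=4. PCs: A@2 B@1
Step 4: thread A executes A3 (x = y). Shared: x=4 y=4. PCs: A@3 B@1
Step 5: thread B executes B2 (y = y + 5). Shared: x=4 y=9. PCs: A@3 B@2
Step 6: thread B executes B3 (x = x + 1). Shared: x=5 y=9. PCs: A@3 B@3
Step 7: thread B executes B4 (y = x). Shared: x=5 y=5. PCs: A@3 B@4
Step 8: thread A executes A4 (x = x + 1). Shared: x=6 y=5. PCs: A@4 B@4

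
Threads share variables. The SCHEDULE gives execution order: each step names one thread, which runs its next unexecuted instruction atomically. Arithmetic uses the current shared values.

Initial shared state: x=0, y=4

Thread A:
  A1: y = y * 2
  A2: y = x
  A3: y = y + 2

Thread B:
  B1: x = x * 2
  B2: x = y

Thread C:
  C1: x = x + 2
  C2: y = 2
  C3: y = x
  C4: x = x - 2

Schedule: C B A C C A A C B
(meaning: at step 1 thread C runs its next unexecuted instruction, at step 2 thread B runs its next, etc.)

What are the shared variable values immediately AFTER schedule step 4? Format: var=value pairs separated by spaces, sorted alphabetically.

Step 1: thread C executes C1 (x = x + 2). Shared: x=2 y=4. PCs: A@0 B@0 C@1
Step 2: thread B executes B1 (x = x * 2). Shared: x=4 y=4. PCs: A@0 B@1 C@1
Step 3: thread A executes A1 (y = y * 2). Shared: x=4 y=8. PCs: A@1 B@1 C@1
Step 4: thread C executes C2 (y = 2). Shared: x=4 y=2. PCs: A@1 B@1 C@2

Answer: x=4 y=2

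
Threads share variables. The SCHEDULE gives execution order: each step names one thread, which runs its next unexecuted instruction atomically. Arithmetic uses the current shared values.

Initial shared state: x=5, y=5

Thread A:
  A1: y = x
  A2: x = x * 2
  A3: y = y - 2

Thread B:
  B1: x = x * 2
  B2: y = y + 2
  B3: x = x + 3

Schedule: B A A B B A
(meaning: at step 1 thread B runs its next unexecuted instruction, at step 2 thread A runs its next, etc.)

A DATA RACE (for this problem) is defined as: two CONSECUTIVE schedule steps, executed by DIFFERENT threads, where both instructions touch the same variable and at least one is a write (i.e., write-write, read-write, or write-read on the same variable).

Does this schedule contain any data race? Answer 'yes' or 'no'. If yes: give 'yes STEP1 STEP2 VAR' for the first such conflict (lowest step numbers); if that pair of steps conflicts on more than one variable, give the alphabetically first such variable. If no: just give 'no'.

Answer: yes 1 2 x

Derivation:
Steps 1,2: B(x = x * 2) vs A(y = x). RACE on x (W-R).
Steps 2,3: same thread (A). No race.
Steps 3,4: A(r=x,w=x) vs B(r=y,w=y). No conflict.
Steps 4,5: same thread (B). No race.
Steps 5,6: B(r=x,w=x) vs A(r=y,w=y). No conflict.
First conflict at steps 1,2.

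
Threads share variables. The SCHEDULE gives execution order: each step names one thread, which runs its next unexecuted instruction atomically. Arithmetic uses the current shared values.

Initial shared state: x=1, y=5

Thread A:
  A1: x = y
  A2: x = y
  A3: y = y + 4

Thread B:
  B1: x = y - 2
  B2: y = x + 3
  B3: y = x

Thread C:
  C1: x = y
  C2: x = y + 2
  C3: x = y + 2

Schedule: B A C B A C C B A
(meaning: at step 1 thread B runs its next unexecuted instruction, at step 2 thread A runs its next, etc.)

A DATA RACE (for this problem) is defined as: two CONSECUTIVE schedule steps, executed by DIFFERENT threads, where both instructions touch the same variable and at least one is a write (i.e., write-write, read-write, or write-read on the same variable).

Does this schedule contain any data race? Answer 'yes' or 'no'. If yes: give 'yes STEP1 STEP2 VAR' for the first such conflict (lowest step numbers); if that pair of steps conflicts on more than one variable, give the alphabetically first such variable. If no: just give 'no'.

Steps 1,2: B(x = y - 2) vs A(x = y). RACE on x (W-W).
Steps 2,3: A(x = y) vs C(x = y). RACE on x (W-W).
Steps 3,4: C(x = y) vs B(y = x + 3). RACE on x (W-R), y (R-W). Multiple vars; alphabetically first is x.
Steps 4,5: B(y = x + 3) vs A(x = y). RACE on x (R-W), y (W-R). Multiple vars; alphabetically first is x.
Steps 5,6: A(x = y) vs C(x = y + 2). RACE on x (W-W).
Steps 6,7: same thread (C). No race.
Steps 7,8: C(x = y + 2) vs B(y = x). RACE on x (W-R), y (R-W). Multiple vars; alphabetically first is x.
Steps 8,9: B(y = x) vs A(y = y + 4). RACE on y (W-W).
First conflict at steps 1,2.

Answer: yes 1 2 x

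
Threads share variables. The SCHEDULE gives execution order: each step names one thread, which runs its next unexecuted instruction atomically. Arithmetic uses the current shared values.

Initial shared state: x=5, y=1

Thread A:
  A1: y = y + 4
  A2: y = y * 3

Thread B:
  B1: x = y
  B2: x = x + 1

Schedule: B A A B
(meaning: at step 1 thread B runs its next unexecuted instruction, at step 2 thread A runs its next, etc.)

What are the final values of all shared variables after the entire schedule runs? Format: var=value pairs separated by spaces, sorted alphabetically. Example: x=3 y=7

Answer: x=2 y=15

Derivation:
Step 1: thread B executes B1 (x = y). Shared: x=1 y=1. PCs: A@0 B@1
Step 2: thread A executes A1 (y = y + 4). Shared: x=1 y=5. PCs: A@1 B@1
Step 3: thread A executes A2 (y = y * 3). Shared: x=1 y=15. PCs: A@2 B@1
Step 4: thread B executes B2 (x = x + 1). Shared: x=2 y=15. PCs: A@2 B@2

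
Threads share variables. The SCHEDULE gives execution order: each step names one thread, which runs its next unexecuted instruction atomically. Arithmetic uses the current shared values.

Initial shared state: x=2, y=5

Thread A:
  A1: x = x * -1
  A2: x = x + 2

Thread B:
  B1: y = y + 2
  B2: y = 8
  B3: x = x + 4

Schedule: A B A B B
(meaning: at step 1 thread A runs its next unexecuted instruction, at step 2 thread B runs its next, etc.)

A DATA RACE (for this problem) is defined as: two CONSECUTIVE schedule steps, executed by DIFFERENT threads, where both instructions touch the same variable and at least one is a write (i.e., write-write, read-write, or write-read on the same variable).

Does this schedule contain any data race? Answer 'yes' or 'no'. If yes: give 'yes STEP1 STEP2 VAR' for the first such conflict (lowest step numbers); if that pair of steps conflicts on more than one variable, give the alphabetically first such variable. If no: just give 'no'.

Answer: no

Derivation:
Steps 1,2: A(r=x,w=x) vs B(r=y,w=y). No conflict.
Steps 2,3: B(r=y,w=y) vs A(r=x,w=x). No conflict.
Steps 3,4: A(r=x,w=x) vs B(r=-,w=y). No conflict.
Steps 4,5: same thread (B). No race.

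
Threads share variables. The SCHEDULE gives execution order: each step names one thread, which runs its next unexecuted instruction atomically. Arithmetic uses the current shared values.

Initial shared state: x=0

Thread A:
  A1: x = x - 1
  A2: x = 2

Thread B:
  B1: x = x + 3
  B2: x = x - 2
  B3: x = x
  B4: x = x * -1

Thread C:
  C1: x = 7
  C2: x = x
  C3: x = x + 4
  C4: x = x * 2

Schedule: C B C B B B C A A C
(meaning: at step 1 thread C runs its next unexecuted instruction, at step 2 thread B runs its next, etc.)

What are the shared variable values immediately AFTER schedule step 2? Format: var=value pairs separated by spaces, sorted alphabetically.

Step 1: thread C executes C1 (x = 7). Shared: x=7. PCs: A@0 B@0 C@1
Step 2: thread B executes B1 (x = x + 3). Shared: x=10. PCs: A@0 B@1 C@1

Answer: x=10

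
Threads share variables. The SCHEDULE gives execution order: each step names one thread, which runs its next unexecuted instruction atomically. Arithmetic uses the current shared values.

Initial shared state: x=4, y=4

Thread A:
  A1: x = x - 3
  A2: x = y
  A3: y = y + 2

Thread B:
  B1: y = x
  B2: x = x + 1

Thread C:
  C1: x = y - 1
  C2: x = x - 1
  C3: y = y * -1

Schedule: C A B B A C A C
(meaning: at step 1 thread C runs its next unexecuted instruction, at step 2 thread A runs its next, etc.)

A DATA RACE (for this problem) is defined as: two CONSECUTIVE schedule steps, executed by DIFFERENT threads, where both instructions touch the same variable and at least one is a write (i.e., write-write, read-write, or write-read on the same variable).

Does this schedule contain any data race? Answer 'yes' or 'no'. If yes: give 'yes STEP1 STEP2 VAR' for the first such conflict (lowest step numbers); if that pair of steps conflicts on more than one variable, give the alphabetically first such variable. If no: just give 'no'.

Steps 1,2: C(x = y - 1) vs A(x = x - 3). RACE on x (W-W).
Steps 2,3: A(x = x - 3) vs B(y = x). RACE on x (W-R).
Steps 3,4: same thread (B). No race.
Steps 4,5: B(x = x + 1) vs A(x = y). RACE on x (W-W).
Steps 5,6: A(x = y) vs C(x = x - 1). RACE on x (W-W).
Steps 6,7: C(r=x,w=x) vs A(r=y,w=y). No conflict.
Steps 7,8: A(y = y + 2) vs C(y = y * -1). RACE on y (W-W).
First conflict at steps 1,2.

Answer: yes 1 2 x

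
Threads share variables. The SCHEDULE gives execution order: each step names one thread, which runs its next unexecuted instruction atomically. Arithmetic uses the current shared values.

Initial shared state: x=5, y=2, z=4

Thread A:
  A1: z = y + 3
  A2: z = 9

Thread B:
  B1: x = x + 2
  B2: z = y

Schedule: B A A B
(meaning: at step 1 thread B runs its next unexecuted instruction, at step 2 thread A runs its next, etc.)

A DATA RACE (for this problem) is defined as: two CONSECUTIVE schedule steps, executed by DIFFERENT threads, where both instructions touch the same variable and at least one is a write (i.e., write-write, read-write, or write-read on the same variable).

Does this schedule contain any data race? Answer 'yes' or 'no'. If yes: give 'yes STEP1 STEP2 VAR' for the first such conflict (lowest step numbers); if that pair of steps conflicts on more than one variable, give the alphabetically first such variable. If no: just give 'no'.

Steps 1,2: B(r=x,w=x) vs A(r=y,w=z). No conflict.
Steps 2,3: same thread (A). No race.
Steps 3,4: A(z = 9) vs B(z = y). RACE on z (W-W).
First conflict at steps 3,4.

Answer: yes 3 4 z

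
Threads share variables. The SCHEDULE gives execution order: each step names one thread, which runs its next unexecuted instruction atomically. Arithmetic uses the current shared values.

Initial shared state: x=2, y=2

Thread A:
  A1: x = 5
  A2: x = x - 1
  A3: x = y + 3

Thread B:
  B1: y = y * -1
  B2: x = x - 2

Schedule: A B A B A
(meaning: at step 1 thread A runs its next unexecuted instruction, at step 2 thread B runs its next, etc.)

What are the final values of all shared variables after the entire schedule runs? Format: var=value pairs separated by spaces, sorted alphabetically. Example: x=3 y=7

Step 1: thread A executes A1 (x = 5). Shared: x=5 y=2. PCs: A@1 B@0
Step 2: thread B executes B1 (y = y * -1). Shared: x=5 y=-2. PCs: A@1 B@1
Step 3: thread A executes A2 (x = x - 1). Shared: x=4 y=-2. PCs: A@2 B@1
Step 4: thread B executes B2 (x = x - 2). Shared: x=2 y=-2. PCs: A@2 B@2
Step 5: thread A executes A3 (x = y + 3). Shared: x=1 y=-2. PCs: A@3 B@2

Answer: x=1 y=-2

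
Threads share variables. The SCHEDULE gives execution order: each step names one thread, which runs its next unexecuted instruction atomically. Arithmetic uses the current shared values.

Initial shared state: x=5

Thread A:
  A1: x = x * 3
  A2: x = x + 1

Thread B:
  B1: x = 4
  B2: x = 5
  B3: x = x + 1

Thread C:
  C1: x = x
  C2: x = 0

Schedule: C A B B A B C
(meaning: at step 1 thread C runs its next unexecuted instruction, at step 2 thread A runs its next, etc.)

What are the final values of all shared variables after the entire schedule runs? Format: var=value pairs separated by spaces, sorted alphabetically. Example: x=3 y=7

Step 1: thread C executes C1 (x = x). Shared: x=5. PCs: A@0 B@0 C@1
Step 2: thread A executes A1 (x = x * 3). Shared: x=15. PCs: A@1 B@0 C@1
Step 3: thread B executes B1 (x = 4). Shared: x=4. PCs: A@1 B@1 C@1
Step 4: thread B executes B2 (x = 5). Shared: x=5. PCs: A@1 B@2 C@1
Step 5: thread A executes A2 (x = x + 1). Shared: x=6. PCs: A@2 B@2 C@1
Step 6: thread B executes B3 (x = x + 1). Shared: x=7. PCs: A@2 B@3 C@1
Step 7: thread C executes C2 (x = 0). Shared: x=0. PCs: A@2 B@3 C@2

Answer: x=0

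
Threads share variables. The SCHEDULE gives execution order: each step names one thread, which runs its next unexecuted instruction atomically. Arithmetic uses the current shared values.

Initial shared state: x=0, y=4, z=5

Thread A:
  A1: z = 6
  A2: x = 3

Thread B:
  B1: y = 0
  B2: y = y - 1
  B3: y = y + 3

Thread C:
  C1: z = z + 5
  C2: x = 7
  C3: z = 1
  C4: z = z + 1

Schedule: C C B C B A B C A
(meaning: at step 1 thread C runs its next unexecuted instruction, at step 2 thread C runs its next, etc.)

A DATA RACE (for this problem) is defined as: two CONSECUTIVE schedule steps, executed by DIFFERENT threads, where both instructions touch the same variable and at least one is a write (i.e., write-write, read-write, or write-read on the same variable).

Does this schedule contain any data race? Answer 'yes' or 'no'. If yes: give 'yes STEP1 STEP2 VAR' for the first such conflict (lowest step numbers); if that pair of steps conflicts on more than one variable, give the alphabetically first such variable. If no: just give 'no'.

Steps 1,2: same thread (C). No race.
Steps 2,3: C(r=-,w=x) vs B(r=-,w=y). No conflict.
Steps 3,4: B(r=-,w=y) vs C(r=-,w=z). No conflict.
Steps 4,5: C(r=-,w=z) vs B(r=y,w=y). No conflict.
Steps 5,6: B(r=y,w=y) vs A(r=-,w=z). No conflict.
Steps 6,7: A(r=-,w=z) vs B(r=y,w=y). No conflict.
Steps 7,8: B(r=y,w=y) vs C(r=z,w=z). No conflict.
Steps 8,9: C(r=z,w=z) vs A(r=-,w=x). No conflict.

Answer: no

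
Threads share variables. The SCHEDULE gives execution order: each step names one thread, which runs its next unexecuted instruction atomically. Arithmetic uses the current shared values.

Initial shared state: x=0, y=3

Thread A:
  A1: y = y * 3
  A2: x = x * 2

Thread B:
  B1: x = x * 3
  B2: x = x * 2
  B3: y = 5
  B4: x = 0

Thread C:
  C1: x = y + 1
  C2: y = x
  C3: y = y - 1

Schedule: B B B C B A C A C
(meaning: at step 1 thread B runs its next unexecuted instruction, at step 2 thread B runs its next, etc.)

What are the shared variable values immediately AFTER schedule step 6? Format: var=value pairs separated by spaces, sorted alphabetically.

Answer: x=0 y=15

Derivation:
Step 1: thread B executes B1 (x = x * 3). Shared: x=0 y=3. PCs: A@0 B@1 C@0
Step 2: thread B executes B2 (x = x * 2). Shared: x=0 y=3. PCs: A@0 B@2 C@0
Step 3: thread B executes B3 (y = 5). Shared: x=0 y=5. PCs: A@0 B@3 C@0
Step 4: thread C executes C1 (x = y + 1). Shared: x=6 y=5. PCs: A@0 B@3 C@1
Step 5: thread B executes B4 (x = 0). Shared: x=0 y=5. PCs: A@0 B@4 C@1
Step 6: thread A executes A1 (y = y * 3). Shared: x=0 y=15. PCs: A@1 B@4 C@1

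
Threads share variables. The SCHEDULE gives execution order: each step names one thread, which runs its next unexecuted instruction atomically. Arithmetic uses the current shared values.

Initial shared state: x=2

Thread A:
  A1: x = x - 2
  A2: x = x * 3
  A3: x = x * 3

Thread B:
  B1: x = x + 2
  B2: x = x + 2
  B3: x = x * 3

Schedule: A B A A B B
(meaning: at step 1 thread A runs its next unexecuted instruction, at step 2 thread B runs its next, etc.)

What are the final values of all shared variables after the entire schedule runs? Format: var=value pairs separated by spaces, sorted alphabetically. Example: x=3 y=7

Step 1: thread A executes A1 (x = x - 2). Shared: x=0. PCs: A@1 B@0
Step 2: thread B executes B1 (x = x + 2). Shared: x=2. PCs: A@1 B@1
Step 3: thread A executes A2 (x = x * 3). Shared: x=6. PCs: A@2 B@1
Step 4: thread A executes A3 (x = x * 3). Shared: x=18. PCs: A@3 B@1
Step 5: thread B executes B2 (x = x + 2). Shared: x=20. PCs: A@3 B@2
Step 6: thread B executes B3 (x = x * 3). Shared: x=60. PCs: A@3 B@3

Answer: x=60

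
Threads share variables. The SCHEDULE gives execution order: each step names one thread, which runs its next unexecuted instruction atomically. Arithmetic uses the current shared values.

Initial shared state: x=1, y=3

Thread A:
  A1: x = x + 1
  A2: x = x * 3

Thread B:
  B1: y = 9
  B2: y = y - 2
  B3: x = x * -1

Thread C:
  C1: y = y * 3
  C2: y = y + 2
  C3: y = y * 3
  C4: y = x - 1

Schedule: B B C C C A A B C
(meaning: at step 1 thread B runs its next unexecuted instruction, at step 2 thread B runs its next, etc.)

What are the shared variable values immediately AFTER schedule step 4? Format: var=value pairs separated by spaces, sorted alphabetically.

Answer: x=1 y=23

Derivation:
Step 1: thread B executes B1 (y = 9). Shared: x=1 y=9. PCs: A@0 B@1 C@0
Step 2: thread B executes B2 (y = y - 2). Shared: x=1 y=7. PCs: A@0 B@2 C@0
Step 3: thread C executes C1 (y = y * 3). Shared: x=1 y=21. PCs: A@0 B@2 C@1
Step 4: thread C executes C2 (y = y + 2). Shared: x=1 y=23. PCs: A@0 B@2 C@2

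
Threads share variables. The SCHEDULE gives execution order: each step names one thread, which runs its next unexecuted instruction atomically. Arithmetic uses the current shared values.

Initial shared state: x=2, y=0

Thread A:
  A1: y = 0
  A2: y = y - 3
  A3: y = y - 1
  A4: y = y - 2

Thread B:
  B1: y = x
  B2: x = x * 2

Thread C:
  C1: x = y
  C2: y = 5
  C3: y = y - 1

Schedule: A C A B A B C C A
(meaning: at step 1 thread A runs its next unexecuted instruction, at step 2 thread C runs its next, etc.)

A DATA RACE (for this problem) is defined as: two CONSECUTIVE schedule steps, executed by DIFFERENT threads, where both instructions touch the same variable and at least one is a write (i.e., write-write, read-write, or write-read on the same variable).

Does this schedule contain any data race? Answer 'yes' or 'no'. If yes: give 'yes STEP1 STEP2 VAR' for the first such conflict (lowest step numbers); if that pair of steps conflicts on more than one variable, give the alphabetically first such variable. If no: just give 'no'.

Answer: yes 1 2 y

Derivation:
Steps 1,2: A(y = 0) vs C(x = y). RACE on y (W-R).
Steps 2,3: C(x = y) vs A(y = y - 3). RACE on y (R-W).
Steps 3,4: A(y = y - 3) vs B(y = x). RACE on y (W-W).
Steps 4,5: B(y = x) vs A(y = y - 1). RACE on y (W-W).
Steps 5,6: A(r=y,w=y) vs B(r=x,w=x). No conflict.
Steps 6,7: B(r=x,w=x) vs C(r=-,w=y). No conflict.
Steps 7,8: same thread (C). No race.
Steps 8,9: C(y = y - 1) vs A(y = y - 2). RACE on y (W-W).
First conflict at steps 1,2.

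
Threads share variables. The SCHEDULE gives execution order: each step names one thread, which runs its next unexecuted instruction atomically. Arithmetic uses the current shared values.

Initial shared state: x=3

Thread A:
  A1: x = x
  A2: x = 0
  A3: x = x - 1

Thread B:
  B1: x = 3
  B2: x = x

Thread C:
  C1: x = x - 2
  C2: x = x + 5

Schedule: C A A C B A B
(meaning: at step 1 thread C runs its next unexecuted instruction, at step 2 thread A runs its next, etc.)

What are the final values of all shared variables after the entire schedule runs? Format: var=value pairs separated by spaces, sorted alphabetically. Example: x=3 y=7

Answer: x=2

Derivation:
Step 1: thread C executes C1 (x = x - 2). Shared: x=1. PCs: A@0 B@0 C@1
Step 2: thread A executes A1 (x = x). Shared: x=1. PCs: A@1 B@0 C@1
Step 3: thread A executes A2 (x = 0). Shared: x=0. PCs: A@2 B@0 C@1
Step 4: thread C executes C2 (x = x + 5). Shared: x=5. PCs: A@2 B@0 C@2
Step 5: thread B executes B1 (x = 3). Shared: x=3. PCs: A@2 B@1 C@2
Step 6: thread A executes A3 (x = x - 1). Shared: x=2. PCs: A@3 B@1 C@2
Step 7: thread B executes B2 (x = x). Shared: x=2. PCs: A@3 B@2 C@2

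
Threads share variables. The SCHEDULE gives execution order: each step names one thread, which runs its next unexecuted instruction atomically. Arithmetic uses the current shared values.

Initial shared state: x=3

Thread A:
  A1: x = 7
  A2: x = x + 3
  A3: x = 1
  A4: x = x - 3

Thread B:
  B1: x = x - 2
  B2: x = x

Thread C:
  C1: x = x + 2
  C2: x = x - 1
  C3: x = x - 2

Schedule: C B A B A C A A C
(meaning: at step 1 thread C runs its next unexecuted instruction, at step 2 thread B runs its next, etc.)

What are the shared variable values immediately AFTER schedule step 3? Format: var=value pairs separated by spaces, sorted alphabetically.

Step 1: thread C executes C1 (x = x + 2). Shared: x=5. PCs: A@0 B@0 C@1
Step 2: thread B executes B1 (x = x - 2). Shared: x=3. PCs: A@0 B@1 C@1
Step 3: thread A executes A1 (x = 7). Shared: x=7. PCs: A@1 B@1 C@1

Answer: x=7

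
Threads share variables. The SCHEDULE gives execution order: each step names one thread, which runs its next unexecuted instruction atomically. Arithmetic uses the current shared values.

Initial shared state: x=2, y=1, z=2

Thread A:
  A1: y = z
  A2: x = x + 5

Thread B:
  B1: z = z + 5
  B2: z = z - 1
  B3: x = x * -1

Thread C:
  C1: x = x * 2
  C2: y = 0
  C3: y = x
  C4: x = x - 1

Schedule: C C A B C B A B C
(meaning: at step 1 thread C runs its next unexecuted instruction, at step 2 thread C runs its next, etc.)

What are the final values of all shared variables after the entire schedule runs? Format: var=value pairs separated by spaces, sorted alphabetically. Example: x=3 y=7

Step 1: thread C executes C1 (x = x * 2). Shared: x=4 y=1 z=2. PCs: A@0 B@0 C@1
Step 2: thread C executes C2 (y = 0). Shared: x=4 y=0 z=2. PCs: A@0 B@0 C@2
Step 3: thread A executes A1 (y = z). Shared: x=4 y=2 z=2. PCs: A@1 B@0 C@2
Step 4: thread B executes B1 (z = z + 5). Shared: x=4 y=2 z=7. PCs: A@1 B@1 C@2
Step 5: thread C executes C3 (y = x). Shared: x=4 y=4 z=7. PCs: A@1 B@1 C@3
Step 6: thread B executes B2 (z = z - 1). Shared: x=4 y=4 z=6. PCs: A@1 B@2 C@3
Step 7: thread A executes A2 (x = x + 5). Shared: x=9 y=4 z=6. PCs: A@2 B@2 C@3
Step 8: thread B executes B3 (x = x * -1). Shared: x=-9 y=4 z=6. PCs: A@2 B@3 C@3
Step 9: thread C executes C4 (x = x - 1). Shared: x=-10 y=4 z=6. PCs: A@2 B@3 C@4

Answer: x=-10 y=4 z=6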